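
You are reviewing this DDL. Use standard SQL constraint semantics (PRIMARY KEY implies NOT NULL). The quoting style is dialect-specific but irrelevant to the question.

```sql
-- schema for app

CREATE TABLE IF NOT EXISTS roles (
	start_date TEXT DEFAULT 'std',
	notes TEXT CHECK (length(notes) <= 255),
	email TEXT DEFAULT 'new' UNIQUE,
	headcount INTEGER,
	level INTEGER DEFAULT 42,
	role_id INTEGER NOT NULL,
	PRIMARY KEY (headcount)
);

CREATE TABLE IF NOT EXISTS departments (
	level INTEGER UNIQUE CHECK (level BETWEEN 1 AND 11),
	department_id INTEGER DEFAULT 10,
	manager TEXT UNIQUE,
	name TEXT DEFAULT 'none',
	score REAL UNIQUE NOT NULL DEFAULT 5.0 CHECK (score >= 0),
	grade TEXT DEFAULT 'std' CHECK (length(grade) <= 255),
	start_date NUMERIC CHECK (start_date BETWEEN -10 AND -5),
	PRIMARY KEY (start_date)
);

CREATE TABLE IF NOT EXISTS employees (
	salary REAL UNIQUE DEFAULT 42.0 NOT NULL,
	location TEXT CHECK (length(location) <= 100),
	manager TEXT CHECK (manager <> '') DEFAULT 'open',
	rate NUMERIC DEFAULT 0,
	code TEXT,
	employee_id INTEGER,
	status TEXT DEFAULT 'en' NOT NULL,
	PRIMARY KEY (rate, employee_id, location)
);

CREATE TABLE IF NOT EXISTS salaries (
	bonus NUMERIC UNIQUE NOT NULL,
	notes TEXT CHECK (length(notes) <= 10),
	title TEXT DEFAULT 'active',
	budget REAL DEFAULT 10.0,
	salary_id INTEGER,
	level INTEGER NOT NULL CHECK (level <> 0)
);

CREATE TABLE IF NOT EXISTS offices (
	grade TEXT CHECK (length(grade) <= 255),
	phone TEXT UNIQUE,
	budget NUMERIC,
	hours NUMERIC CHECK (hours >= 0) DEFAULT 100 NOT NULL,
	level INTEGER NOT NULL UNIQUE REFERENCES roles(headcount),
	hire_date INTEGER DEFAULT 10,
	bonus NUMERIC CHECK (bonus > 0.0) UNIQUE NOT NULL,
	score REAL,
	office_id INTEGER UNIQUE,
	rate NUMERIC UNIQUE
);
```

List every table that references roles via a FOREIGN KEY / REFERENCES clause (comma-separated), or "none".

- offices.level references roles(headcount).

offices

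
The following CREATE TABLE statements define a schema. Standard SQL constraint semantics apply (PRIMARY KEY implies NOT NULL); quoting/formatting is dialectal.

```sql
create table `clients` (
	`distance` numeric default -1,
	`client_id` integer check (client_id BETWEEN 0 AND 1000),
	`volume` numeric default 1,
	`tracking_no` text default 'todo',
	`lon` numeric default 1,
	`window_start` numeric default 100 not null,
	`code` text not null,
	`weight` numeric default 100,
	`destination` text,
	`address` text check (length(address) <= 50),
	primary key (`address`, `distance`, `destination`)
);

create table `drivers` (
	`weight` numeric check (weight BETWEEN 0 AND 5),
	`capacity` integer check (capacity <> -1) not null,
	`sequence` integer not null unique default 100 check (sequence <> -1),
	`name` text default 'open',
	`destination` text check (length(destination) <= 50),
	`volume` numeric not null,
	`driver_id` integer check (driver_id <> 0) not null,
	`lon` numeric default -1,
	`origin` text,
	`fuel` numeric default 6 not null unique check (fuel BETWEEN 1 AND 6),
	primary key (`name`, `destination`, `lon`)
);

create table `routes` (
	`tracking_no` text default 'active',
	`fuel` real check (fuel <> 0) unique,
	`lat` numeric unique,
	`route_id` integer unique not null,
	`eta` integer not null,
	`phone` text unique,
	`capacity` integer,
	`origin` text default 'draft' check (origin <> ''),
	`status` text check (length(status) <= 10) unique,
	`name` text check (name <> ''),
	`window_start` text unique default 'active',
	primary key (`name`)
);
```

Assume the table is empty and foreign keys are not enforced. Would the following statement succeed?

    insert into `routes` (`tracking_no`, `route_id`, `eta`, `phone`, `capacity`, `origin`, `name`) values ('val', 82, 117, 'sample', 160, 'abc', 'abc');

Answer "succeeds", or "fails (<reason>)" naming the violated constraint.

succeeds

NOT NULL columns: eta is supplied; name is supplied; route_id is supplied.
CHECK constraints: 'abc' satisfies (origin <> ''); 'abc' satisfies (name <> '').
No constraint is violated.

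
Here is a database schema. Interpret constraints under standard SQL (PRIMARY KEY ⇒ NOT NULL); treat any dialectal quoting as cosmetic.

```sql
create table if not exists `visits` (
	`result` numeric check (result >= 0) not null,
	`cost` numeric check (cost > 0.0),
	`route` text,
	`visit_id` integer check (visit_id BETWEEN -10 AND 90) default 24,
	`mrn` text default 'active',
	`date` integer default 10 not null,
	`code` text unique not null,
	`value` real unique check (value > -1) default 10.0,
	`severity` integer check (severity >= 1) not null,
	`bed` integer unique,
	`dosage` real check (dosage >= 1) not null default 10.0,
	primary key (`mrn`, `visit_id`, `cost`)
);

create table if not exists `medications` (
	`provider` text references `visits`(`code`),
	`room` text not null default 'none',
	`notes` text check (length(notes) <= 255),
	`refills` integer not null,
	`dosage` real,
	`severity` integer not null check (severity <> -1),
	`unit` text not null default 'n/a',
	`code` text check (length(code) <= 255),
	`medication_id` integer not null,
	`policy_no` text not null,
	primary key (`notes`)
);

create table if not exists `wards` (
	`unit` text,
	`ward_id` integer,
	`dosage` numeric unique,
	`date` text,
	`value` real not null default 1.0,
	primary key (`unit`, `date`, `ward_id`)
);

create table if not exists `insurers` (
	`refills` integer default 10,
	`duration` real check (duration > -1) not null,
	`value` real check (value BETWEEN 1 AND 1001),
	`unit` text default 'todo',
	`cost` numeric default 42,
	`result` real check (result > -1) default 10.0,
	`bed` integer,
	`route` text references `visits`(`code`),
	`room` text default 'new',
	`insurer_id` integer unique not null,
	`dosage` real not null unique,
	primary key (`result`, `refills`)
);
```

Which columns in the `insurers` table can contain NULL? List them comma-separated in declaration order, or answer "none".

- refills: part of the PRIMARY KEY, which implies NOT NULL → not nullable.
- duration: declared NOT NULL → not nullable.
- value: CHECK does not forbid NULL (a CHECK constraint passes when its expression is NULL) → nullable.
- unit: DEFAULT only fills an omitted column; an explicit NULL is still allowed → nullable.
- cost: DEFAULT only fills an omitted column; an explicit NULL is still allowed → nullable.
- result: part of the PRIMARY KEY, which implies NOT NULL → not nullable.
- bed: no NOT NULL constraint applies → nullable.
- route: a foreign key column may be NULL unless separately constrained → nullable.
- room: DEFAULT only fills an omitted column; an explicit NULL is still allowed → nullable.
- insurer_id: declared NOT NULL → not nullable.
- dosage: declared NOT NULL → not nullable.

value, unit, cost, bed, route, room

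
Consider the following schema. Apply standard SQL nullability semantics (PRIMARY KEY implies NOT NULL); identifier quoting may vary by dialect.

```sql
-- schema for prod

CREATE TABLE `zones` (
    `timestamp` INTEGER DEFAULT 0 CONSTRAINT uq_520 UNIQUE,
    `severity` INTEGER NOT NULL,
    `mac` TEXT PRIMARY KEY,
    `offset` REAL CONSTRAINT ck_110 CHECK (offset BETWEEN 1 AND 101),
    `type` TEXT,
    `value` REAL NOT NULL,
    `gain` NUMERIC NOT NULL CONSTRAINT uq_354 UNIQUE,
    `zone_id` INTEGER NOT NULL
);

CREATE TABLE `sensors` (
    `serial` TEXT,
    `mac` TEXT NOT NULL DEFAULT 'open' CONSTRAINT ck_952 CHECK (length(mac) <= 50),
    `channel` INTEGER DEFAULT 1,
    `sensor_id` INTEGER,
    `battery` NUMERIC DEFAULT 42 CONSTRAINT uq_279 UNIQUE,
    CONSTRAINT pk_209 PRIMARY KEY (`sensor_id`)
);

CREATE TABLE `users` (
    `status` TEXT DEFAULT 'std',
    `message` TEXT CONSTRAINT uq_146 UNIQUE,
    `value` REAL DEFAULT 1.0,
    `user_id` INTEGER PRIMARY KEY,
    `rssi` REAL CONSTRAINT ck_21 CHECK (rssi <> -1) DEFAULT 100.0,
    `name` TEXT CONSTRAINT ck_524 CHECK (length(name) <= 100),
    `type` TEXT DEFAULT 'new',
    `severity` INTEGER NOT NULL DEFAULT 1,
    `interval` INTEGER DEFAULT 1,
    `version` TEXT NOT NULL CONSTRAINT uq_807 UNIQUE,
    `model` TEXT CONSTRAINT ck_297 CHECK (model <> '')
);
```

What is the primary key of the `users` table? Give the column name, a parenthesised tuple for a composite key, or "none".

user_id

user_id is declared PRIMARY KEY inline on the column.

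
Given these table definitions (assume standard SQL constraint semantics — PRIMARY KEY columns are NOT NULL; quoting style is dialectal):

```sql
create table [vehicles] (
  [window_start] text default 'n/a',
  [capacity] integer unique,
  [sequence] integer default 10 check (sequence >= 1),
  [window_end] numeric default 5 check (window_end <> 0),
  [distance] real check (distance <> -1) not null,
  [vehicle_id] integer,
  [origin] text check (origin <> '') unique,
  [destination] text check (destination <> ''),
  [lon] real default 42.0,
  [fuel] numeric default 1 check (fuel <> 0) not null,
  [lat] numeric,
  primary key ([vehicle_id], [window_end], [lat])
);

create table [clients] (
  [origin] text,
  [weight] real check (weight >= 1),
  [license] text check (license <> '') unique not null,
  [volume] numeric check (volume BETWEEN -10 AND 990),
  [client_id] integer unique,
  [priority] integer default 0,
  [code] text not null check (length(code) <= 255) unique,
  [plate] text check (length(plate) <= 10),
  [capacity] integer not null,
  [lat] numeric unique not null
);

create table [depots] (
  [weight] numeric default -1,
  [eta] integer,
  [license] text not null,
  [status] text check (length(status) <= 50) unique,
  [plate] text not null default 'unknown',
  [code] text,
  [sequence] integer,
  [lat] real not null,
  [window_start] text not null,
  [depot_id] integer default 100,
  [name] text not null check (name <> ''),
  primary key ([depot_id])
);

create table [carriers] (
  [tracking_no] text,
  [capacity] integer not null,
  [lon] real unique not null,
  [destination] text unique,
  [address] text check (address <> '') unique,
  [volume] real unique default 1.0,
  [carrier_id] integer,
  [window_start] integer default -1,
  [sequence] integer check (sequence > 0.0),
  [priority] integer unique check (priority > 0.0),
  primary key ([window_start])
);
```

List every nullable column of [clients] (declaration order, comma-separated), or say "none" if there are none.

- origin: no NOT NULL constraint applies → nullable.
- weight: CHECK does not forbid NULL (a CHECK constraint passes when its expression is NULL) → nullable.
- license: declared NOT NULL → not nullable.
- volume: CHECK does not forbid NULL (a CHECK constraint passes when its expression is NULL) → nullable.
- client_id: UNIQUE does not imply NOT NULL → nullable.
- priority: DEFAULT only fills an omitted column; an explicit NULL is still allowed → nullable.
- code: declared NOT NULL → not nullable.
- plate: CHECK does not forbid NULL (a CHECK constraint passes when its expression is NULL) → nullable.
- capacity: declared NOT NULL → not nullable.
- lat: declared NOT NULL → not nullable.

origin, weight, volume, client_id, priority, plate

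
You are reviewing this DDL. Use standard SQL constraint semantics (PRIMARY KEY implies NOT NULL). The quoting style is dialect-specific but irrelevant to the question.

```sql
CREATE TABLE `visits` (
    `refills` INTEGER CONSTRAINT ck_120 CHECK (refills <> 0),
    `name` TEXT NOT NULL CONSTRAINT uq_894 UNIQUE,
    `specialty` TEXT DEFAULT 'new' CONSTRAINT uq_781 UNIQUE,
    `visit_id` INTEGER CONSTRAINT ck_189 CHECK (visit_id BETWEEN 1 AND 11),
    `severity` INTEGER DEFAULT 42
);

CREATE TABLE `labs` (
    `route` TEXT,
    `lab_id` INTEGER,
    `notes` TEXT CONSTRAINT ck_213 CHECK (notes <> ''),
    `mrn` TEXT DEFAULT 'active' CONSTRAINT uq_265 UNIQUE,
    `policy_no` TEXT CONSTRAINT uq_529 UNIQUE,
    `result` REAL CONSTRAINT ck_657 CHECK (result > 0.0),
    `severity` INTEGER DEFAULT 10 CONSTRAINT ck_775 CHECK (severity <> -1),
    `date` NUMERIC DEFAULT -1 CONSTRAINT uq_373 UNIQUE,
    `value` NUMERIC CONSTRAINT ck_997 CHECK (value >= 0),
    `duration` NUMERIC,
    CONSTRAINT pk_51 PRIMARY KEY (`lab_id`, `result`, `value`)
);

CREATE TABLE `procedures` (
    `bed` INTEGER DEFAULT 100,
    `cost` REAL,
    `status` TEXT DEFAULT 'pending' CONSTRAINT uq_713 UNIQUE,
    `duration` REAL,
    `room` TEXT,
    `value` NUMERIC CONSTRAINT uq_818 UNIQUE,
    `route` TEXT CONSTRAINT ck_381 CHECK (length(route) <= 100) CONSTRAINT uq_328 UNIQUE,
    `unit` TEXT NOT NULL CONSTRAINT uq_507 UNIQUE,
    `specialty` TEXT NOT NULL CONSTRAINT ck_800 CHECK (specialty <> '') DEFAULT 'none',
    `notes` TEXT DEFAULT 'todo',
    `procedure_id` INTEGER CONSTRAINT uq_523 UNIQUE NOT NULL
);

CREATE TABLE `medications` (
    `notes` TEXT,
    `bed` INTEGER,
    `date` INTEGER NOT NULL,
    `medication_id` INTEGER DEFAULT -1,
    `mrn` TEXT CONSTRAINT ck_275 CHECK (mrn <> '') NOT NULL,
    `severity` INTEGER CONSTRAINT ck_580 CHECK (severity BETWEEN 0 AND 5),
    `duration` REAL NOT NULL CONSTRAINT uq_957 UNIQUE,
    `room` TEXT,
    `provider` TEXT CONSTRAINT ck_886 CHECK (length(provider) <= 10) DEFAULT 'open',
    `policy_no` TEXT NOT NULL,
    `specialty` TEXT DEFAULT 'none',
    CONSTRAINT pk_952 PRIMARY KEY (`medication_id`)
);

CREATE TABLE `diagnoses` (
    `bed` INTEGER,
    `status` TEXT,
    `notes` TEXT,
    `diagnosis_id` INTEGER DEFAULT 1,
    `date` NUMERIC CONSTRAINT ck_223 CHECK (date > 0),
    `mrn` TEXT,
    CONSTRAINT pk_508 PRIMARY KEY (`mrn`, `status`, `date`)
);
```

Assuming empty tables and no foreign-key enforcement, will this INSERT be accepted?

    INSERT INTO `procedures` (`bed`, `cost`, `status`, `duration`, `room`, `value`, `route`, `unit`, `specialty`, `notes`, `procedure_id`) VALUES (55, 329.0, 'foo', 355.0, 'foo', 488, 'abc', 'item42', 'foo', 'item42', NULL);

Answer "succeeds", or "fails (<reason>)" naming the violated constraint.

fails (NOT NULL on procedure_id)

procedure_id is explicitly set to NULL, but procedure_id is declared NOT NULL.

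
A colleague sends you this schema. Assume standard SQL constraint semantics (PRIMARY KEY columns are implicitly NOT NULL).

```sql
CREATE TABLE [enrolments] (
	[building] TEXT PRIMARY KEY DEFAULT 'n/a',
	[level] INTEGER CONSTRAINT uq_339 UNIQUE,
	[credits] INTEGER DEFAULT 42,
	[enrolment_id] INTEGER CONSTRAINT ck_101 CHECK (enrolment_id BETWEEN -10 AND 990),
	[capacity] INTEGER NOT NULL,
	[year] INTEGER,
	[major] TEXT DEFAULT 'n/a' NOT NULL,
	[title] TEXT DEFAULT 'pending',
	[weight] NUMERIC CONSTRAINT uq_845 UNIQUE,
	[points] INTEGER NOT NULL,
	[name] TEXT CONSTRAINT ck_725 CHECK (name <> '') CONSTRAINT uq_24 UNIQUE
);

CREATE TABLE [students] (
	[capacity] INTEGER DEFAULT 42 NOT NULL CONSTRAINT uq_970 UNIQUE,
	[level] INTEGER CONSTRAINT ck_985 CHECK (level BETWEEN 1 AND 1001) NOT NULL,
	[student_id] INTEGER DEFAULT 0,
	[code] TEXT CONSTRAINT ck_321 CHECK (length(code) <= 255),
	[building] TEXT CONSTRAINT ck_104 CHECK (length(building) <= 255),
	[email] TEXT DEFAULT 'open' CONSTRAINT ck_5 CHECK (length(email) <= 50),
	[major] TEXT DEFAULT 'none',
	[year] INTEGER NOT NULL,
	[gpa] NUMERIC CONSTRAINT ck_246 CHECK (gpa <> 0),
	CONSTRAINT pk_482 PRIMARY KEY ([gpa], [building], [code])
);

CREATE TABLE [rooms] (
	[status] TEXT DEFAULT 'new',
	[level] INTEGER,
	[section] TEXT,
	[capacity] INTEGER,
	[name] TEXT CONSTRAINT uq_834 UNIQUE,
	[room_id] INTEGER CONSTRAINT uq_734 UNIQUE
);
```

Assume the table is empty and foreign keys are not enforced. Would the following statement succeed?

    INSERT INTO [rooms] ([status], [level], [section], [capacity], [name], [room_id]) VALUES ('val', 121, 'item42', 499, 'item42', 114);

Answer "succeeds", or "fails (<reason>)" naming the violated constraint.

rooms has no NOT NULL or PRIMARY KEY columns.
No constraint is violated.

succeeds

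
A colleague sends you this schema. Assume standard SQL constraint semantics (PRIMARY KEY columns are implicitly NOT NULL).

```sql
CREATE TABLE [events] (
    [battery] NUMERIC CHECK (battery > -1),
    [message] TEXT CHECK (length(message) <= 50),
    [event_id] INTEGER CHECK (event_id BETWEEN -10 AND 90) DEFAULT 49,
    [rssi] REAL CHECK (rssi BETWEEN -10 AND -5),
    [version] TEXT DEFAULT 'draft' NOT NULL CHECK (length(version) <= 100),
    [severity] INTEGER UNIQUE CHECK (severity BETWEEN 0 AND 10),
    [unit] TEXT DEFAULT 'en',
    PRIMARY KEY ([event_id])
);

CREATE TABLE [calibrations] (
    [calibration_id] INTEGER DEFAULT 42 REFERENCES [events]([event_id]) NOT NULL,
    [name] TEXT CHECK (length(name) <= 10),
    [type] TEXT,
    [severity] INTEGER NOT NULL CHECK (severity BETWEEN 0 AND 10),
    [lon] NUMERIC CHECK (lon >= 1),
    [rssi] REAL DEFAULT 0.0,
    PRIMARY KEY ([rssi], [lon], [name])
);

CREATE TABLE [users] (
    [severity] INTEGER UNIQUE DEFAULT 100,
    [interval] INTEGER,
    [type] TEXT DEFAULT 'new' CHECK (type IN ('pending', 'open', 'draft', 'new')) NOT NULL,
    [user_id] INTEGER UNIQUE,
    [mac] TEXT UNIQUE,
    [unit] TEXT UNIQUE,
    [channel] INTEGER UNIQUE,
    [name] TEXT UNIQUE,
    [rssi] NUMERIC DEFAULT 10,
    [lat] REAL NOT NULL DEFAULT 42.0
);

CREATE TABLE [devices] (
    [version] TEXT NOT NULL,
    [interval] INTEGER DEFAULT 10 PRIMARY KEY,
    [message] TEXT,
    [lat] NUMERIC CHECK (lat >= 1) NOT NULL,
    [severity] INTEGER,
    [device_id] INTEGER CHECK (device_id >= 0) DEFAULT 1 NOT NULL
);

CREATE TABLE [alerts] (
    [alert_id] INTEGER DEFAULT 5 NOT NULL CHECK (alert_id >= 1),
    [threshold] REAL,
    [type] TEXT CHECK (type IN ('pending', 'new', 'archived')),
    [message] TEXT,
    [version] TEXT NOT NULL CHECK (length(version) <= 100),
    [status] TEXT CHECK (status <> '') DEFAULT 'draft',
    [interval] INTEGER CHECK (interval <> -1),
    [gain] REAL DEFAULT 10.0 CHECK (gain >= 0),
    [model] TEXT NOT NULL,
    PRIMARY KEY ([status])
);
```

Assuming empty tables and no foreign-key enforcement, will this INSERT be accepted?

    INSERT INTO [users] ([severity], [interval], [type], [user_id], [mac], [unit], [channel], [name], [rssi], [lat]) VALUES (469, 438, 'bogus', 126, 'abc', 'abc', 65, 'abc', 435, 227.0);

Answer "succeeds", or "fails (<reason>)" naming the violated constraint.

fails (CHECK on type)

The value 'bogus' for type violates CHECK (type IN ('pending', 'open', 'draft', 'new')).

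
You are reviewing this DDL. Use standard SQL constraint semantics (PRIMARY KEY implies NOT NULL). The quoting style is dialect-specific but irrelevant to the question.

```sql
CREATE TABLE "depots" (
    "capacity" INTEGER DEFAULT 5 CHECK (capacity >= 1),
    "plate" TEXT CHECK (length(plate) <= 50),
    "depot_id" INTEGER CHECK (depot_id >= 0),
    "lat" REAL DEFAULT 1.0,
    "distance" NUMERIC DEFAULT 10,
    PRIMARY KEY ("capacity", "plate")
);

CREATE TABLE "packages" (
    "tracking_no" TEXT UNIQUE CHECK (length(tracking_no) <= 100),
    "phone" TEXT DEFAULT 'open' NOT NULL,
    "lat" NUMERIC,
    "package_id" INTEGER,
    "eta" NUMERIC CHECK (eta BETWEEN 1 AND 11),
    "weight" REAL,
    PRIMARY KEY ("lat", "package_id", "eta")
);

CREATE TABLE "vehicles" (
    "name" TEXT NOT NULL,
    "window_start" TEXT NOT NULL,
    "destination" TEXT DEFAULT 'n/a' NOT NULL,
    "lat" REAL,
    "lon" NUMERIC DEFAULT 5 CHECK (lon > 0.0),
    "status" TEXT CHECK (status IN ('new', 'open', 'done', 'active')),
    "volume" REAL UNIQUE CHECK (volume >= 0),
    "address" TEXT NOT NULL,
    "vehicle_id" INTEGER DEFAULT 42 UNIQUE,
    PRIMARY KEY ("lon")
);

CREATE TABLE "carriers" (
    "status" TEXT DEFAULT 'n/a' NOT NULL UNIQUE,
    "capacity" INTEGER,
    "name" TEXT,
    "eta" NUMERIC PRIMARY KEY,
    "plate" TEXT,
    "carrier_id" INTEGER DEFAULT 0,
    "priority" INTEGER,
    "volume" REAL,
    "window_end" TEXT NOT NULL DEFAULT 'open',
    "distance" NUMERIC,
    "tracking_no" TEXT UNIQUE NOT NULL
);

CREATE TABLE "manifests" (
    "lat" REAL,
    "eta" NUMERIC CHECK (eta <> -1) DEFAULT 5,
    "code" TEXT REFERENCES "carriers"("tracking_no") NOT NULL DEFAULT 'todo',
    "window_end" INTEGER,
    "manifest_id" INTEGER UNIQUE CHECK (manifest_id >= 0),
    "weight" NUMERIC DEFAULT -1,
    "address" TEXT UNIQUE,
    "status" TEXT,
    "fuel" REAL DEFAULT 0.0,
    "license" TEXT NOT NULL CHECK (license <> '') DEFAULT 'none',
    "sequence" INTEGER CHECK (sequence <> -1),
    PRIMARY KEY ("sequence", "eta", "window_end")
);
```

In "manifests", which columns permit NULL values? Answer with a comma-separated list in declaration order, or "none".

lat, manifest_id, weight, address, status, fuel

- lat: no NOT NULL constraint applies → nullable.
- eta: part of the PRIMARY KEY, which implies NOT NULL → not nullable.
- code: declared NOT NULL → not nullable.
- window_end: part of the PRIMARY KEY, which implies NOT NULL → not nullable.
- manifest_id: CHECK does not forbid NULL (a CHECK constraint passes when its expression is NULL) → nullable.
- weight: DEFAULT only fills an omitted column; an explicit NULL is still allowed → nullable.
- address: UNIQUE does not imply NOT NULL → nullable.
- status: no NOT NULL constraint applies → nullable.
- fuel: DEFAULT only fills an omitted column; an explicit NULL is still allowed → nullable.
- license: declared NOT NULL → not nullable.
- sequence: part of the PRIMARY KEY, which implies NOT NULL → not nullable.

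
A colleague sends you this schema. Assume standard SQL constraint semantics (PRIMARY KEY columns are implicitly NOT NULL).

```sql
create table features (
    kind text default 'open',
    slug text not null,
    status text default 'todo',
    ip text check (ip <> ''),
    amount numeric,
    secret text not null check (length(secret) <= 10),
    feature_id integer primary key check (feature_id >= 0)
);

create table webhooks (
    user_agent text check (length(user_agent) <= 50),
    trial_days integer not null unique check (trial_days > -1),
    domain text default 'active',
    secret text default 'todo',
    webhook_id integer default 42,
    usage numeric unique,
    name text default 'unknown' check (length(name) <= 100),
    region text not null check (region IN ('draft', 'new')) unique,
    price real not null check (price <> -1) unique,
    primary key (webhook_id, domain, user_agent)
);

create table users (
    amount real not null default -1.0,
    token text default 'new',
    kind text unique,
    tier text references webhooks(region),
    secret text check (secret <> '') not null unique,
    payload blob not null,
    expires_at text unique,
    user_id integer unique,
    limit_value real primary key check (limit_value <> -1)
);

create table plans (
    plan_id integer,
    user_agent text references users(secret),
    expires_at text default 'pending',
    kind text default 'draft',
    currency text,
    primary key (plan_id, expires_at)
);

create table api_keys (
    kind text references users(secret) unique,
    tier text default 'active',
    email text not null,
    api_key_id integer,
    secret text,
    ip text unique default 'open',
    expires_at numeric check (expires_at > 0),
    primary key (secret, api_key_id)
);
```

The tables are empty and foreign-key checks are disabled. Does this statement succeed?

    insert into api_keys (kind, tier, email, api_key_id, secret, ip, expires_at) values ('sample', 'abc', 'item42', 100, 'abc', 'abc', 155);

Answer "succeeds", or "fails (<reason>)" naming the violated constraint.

NOT NULL columns: api_key_id is supplied; email is supplied; secret is supplied.
CHECK constraints: 155 satisfies (expires_at > 0).
No constraint is violated.

succeeds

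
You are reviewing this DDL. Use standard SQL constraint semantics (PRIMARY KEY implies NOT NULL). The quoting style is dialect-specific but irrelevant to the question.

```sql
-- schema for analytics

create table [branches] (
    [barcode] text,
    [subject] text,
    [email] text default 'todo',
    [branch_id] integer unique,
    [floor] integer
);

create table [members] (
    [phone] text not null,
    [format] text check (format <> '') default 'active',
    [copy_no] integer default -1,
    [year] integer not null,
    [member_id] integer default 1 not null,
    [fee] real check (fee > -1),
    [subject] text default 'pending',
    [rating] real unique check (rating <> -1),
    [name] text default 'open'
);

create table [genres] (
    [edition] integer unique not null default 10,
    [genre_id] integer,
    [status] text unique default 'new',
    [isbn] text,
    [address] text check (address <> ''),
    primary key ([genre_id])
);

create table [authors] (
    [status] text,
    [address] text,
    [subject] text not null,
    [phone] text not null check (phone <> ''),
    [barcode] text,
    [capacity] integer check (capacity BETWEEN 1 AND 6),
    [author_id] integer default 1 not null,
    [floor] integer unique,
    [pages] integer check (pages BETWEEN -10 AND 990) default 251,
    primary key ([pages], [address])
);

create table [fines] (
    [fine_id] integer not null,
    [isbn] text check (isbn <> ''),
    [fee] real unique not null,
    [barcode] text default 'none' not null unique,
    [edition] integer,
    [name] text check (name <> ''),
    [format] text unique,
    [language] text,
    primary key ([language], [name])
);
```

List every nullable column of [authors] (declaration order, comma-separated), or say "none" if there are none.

- status: no NOT NULL constraint applies → nullable.
- address: part of the PRIMARY KEY, which implies NOT NULL → not nullable.
- subject: declared NOT NULL → not nullable.
- phone: declared NOT NULL → not nullable.
- barcode: no NOT NULL constraint applies → nullable.
- capacity: CHECK does not forbid NULL (a CHECK constraint passes when its expression is NULL) → nullable.
- author_id: declared NOT NULL → not nullable.
- floor: UNIQUE does not imply NOT NULL → nullable.
- pages: part of the PRIMARY KEY, which implies NOT NULL → not nullable.

status, barcode, capacity, floor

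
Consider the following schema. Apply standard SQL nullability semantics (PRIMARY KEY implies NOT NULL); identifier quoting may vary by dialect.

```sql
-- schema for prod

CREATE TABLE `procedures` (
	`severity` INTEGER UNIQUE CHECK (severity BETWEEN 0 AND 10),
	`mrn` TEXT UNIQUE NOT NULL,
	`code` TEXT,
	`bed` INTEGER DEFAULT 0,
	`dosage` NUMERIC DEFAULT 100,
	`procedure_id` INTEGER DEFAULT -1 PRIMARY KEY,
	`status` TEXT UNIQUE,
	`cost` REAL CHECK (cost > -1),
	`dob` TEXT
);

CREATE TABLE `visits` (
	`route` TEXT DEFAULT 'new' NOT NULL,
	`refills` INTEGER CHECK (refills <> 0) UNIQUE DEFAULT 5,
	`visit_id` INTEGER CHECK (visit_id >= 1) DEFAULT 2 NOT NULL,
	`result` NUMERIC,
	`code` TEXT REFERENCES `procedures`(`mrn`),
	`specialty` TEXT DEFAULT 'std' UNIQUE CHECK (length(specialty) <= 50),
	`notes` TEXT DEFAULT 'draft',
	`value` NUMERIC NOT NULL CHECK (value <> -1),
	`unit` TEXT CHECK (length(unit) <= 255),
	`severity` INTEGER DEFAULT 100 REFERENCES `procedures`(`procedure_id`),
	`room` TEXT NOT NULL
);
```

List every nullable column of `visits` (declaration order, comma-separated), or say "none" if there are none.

refills, result, code, specialty, notes, unit, severity

- route: declared NOT NULL → not nullable.
- refills: CHECK does not forbid NULL (a CHECK constraint passes when its expression is NULL) → nullable.
- visit_id: declared NOT NULL → not nullable.
- result: no NOT NULL constraint applies → nullable.
- code: a foreign key column may be NULL unless separately constrained → nullable.
- specialty: CHECK does not forbid NULL (a CHECK constraint passes when its expression is NULL) → nullable.
- notes: DEFAULT only fills an omitted column; an explicit NULL is still allowed → nullable.
- value: declared NOT NULL → not nullable.
- unit: CHECK does not forbid NULL (a CHECK constraint passes when its expression is NULL) → nullable.
- severity: a foreign key column may be NULL unless separately constrained → nullable.
- room: declared NOT NULL → not nullable.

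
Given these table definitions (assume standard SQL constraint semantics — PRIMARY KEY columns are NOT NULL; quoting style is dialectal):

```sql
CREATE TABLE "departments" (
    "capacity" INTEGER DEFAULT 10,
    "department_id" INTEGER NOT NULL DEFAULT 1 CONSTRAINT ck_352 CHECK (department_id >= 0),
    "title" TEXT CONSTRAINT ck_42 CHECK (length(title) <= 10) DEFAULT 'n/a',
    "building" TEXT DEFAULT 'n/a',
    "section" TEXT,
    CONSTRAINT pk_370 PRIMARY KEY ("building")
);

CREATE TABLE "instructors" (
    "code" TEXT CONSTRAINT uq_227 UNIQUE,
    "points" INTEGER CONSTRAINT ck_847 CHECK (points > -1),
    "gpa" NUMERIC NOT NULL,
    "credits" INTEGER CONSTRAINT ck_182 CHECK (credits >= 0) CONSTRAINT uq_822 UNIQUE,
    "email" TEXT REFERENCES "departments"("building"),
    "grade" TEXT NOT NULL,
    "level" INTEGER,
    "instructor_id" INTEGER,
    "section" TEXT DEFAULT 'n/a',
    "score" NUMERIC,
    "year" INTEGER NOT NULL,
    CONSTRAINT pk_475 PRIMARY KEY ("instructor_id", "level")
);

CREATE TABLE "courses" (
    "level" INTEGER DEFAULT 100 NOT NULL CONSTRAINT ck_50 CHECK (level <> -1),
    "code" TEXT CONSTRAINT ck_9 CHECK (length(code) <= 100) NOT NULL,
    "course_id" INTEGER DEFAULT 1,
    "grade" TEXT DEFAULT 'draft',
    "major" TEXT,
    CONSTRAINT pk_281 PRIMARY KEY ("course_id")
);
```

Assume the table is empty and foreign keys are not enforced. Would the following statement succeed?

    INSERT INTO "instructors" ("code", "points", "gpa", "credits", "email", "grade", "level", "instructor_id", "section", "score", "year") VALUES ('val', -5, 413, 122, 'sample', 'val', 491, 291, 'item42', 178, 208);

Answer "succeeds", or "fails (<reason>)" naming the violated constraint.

fails (CHECK on points)

The value -5 for points violates CHECK (points > -1).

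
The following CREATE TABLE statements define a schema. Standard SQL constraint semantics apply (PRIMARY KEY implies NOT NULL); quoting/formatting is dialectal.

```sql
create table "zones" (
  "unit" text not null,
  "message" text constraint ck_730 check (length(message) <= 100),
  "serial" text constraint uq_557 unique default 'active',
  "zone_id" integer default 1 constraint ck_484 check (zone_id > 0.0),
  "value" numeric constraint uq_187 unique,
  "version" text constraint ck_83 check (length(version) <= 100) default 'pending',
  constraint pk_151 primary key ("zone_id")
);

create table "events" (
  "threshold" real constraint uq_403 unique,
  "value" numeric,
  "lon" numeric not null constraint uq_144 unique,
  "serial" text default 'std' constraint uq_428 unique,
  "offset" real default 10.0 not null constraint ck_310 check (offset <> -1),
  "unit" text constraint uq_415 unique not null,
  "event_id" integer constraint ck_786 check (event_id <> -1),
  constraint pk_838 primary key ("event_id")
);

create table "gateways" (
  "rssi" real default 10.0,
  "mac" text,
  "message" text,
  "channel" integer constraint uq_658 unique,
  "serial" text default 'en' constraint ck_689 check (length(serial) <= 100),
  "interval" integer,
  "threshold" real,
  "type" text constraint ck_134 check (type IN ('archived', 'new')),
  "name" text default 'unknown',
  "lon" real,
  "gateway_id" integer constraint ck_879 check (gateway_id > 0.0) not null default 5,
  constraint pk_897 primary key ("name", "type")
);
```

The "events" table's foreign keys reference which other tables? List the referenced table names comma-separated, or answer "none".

No column in events has a REFERENCES clause.

none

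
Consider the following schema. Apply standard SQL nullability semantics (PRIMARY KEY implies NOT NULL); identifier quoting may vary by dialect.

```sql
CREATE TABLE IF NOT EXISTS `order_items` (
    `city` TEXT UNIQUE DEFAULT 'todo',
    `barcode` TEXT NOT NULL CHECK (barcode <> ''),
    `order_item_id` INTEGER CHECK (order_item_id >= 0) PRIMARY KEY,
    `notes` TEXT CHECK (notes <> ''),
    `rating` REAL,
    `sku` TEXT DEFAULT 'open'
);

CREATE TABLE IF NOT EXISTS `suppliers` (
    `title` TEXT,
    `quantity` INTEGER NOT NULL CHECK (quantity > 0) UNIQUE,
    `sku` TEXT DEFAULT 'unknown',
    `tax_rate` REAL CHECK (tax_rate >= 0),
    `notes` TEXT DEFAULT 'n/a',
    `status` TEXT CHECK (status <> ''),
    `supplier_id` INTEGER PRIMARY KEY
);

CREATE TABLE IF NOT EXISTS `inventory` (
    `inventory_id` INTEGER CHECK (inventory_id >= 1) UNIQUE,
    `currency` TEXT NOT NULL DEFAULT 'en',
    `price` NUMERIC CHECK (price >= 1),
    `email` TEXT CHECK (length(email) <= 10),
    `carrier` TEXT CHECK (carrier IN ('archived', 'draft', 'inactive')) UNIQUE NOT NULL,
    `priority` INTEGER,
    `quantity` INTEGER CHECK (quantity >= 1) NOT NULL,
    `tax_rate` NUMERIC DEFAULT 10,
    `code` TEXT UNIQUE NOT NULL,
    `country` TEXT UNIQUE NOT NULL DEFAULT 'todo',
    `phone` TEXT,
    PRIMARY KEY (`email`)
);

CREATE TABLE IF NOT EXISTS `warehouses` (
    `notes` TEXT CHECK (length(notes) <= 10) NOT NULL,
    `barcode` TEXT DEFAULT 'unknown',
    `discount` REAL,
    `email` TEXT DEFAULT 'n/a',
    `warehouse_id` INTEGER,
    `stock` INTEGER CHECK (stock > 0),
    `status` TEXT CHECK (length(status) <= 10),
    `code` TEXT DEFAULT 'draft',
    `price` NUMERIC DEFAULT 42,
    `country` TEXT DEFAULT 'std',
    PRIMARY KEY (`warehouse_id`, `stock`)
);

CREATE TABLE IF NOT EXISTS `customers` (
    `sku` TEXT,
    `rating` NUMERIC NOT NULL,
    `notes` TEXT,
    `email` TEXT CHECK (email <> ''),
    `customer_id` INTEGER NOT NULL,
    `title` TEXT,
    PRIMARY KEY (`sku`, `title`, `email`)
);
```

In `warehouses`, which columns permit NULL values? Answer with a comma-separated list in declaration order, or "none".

barcode, discount, email, status, code, price, country

- notes: declared NOT NULL → not nullable.
- barcode: DEFAULT only fills an omitted column; an explicit NULL is still allowed → nullable.
- discount: no NOT NULL constraint applies → nullable.
- email: DEFAULT only fills an omitted column; an explicit NULL is still allowed → nullable.
- warehouse_id: part of the PRIMARY KEY, which implies NOT NULL → not nullable.
- stock: part of the PRIMARY KEY, which implies NOT NULL → not nullable.
- status: CHECK does not forbid NULL (a CHECK constraint passes when its expression is NULL) → nullable.
- code: DEFAULT only fills an omitted column; an explicit NULL is still allowed → nullable.
- price: DEFAULT only fills an omitted column; an explicit NULL is still allowed → nullable.
- country: DEFAULT only fills an omitted column; an explicit NULL is still allowed → nullable.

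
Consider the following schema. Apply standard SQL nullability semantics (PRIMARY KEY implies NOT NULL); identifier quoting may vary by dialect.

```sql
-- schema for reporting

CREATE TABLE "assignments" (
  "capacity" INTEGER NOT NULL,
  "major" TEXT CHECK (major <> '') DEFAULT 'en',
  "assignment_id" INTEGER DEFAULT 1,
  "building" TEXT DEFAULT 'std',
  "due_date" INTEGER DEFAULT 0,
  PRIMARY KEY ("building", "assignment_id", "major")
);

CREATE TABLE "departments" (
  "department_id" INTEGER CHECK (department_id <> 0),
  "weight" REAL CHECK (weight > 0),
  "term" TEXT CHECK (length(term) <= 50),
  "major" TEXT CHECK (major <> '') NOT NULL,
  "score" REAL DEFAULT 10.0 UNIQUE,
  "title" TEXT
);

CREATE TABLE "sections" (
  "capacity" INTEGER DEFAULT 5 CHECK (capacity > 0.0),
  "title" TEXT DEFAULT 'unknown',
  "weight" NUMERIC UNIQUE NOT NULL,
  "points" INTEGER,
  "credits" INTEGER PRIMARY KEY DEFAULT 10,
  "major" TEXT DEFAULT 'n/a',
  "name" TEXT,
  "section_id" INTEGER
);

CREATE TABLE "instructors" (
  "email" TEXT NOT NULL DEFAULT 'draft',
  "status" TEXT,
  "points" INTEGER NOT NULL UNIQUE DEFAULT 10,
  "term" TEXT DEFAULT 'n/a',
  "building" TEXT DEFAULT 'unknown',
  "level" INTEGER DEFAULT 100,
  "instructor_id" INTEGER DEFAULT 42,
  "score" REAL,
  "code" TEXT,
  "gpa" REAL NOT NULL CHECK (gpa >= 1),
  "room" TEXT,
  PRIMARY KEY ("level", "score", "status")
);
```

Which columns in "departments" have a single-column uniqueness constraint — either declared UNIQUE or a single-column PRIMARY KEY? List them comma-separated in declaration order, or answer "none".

score

- department_id: no UNIQUE or single-column PK constraint.
- weight: no UNIQUE or single-column PK constraint.
- term: no UNIQUE or single-column PK constraint.
- major: no UNIQUE or single-column PK constraint.
- score: declared UNIQUE → unique.
- title: no UNIQUE or single-column PK constraint.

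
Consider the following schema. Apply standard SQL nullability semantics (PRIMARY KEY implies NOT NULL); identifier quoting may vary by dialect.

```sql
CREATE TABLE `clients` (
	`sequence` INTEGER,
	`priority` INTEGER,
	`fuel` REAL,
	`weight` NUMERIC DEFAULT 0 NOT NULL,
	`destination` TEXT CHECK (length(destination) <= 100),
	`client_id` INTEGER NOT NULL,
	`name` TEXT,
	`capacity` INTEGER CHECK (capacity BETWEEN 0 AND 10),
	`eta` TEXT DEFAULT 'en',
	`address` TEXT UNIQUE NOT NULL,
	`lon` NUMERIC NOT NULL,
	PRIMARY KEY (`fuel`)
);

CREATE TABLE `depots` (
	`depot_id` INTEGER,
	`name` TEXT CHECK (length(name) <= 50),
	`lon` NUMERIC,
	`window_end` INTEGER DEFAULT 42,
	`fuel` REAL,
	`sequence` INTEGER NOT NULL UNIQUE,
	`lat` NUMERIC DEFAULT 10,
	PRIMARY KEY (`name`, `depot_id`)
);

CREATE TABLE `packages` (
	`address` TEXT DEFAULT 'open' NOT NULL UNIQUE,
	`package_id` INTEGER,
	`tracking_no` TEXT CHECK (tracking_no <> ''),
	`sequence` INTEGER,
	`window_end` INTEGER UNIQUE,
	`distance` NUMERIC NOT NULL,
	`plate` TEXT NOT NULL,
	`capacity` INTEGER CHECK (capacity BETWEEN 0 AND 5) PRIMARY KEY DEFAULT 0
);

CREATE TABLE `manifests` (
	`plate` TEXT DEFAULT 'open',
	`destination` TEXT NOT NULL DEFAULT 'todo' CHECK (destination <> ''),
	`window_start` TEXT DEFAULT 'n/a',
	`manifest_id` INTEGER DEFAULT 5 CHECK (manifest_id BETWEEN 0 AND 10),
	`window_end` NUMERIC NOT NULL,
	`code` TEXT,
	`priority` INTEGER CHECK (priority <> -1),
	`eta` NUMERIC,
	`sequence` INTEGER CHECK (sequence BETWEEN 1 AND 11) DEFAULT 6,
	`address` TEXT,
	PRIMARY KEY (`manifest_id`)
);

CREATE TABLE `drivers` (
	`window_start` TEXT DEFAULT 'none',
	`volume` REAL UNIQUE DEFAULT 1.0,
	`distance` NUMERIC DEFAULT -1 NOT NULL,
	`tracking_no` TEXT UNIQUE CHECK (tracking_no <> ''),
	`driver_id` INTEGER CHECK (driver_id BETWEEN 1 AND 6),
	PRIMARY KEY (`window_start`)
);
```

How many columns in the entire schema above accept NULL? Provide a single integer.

24

clients: 6 nullable (sequence, priority, destination, name, capacity, eta — PK (fuel) and explicit NOT NULL columns excluded).
depots: 4 nullable (lon, window_end, fuel, lat — PK (name, depot_id) and explicit NOT NULL columns excluded).
packages: 4 nullable (package_id, tracking_no, sequence, window_end — PK (capacity) and explicit NOT NULL columns excluded).
manifests: 7 nullable (plate, window_start, code, priority, eta, sequence, address — PK (manifest_id) and explicit NOT NULL columns excluded).
drivers: 3 nullable (volume, tracking_no, driver_id — PK (window_start) and explicit NOT NULL columns excluded).
Total: 6 + 4 + 4 + 7 + 3 = 24.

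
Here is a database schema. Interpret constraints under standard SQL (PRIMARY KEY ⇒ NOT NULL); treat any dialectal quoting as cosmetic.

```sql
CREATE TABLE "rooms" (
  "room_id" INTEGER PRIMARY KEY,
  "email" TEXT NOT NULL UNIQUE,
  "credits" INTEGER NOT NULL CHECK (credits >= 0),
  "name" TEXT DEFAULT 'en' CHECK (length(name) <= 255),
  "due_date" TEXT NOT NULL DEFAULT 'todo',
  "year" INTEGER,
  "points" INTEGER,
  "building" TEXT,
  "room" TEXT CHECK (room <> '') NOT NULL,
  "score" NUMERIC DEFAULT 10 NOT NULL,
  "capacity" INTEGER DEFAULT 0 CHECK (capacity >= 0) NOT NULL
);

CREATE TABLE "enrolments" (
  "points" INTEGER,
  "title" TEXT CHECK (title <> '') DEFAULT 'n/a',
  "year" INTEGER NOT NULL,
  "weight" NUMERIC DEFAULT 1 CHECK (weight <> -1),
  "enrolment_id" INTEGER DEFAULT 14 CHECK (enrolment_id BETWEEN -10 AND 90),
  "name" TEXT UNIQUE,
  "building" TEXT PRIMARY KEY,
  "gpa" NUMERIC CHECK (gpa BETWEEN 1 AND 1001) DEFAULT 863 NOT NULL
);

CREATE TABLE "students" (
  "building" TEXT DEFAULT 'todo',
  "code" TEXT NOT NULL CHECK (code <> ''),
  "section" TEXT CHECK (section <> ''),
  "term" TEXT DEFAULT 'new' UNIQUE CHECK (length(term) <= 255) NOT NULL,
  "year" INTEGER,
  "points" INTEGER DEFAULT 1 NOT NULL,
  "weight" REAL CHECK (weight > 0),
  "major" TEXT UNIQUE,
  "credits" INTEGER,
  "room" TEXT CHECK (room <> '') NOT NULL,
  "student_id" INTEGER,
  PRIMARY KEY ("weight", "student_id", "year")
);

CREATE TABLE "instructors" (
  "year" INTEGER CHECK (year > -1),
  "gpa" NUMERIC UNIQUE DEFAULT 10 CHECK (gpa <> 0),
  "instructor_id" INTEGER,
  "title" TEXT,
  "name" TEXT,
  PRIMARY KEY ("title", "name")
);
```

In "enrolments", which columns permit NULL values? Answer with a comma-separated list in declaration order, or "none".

points, title, weight, enrolment_id, name

- points: no NOT NULL constraint applies → nullable.
- title: CHECK does not forbid NULL (a CHECK constraint passes when its expression is NULL) → nullable.
- year: declared NOT NULL → not nullable.
- weight: CHECK does not forbid NULL (a CHECK constraint passes when its expression is NULL) → nullable.
- enrolment_id: CHECK does not forbid NULL (a CHECK constraint passes when its expression is NULL) → nullable.
- name: UNIQUE does not imply NOT NULL → nullable.
- building: part of the PRIMARY KEY, which implies NOT NULL → not nullable.
- gpa: declared NOT NULL → not nullable.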